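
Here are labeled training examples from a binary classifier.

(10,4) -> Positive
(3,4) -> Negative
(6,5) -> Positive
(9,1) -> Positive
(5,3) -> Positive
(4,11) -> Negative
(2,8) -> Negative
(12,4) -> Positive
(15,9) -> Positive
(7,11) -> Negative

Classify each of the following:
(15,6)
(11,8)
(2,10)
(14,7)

Positive, Positive, Negative, Positive

The classifier is using: first > second.
(15,6): 15 > 6, fits → Positive.
(11,8): 11 > 8, fits → Positive.
(2,10): 2 < 10, does not satisfy this → Negative.
(14,7): 14 > 7, fits → Positive.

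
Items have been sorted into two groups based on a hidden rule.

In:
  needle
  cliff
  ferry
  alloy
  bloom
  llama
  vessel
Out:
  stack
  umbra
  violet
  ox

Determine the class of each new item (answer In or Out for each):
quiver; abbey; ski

Out, In, Out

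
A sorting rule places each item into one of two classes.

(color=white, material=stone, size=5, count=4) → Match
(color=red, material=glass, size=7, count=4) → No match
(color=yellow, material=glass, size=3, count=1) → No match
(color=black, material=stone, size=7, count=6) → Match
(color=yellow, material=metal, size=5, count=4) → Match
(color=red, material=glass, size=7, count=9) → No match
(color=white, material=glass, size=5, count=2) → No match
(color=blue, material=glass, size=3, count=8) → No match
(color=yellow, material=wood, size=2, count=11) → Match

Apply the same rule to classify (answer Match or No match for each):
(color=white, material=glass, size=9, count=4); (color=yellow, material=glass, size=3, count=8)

'Match' ⟺ material is not glass.

No match, No match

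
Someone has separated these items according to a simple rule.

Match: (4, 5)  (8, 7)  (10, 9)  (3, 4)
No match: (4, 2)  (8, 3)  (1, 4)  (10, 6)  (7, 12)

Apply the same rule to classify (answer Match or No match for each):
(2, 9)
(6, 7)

No match, Match

The pattern is that an item is 'Match' exactly when: |first − second| ≤ 1.
(2, 9) → |2−9| = 7 → No match.
(6, 7) → |6−7| = 1 → Match.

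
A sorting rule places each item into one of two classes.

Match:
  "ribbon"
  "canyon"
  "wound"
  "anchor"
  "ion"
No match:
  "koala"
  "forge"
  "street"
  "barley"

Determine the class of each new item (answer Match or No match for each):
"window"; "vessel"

Match, No match

The pattern is that an item is 'Match' exactly when: contains 'n'.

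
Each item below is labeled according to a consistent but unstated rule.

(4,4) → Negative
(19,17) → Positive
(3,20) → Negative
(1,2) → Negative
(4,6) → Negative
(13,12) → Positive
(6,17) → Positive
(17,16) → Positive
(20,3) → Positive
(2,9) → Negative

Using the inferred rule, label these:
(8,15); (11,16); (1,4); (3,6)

Positive, Positive, Negative, Negative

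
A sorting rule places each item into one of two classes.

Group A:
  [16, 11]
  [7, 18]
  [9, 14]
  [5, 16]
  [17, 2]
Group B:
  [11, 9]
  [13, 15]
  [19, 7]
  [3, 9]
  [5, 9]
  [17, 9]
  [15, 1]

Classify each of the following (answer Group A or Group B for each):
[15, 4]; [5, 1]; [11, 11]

Every 'Group A' example satisfies: sum is odd. None of the 'Group B' examples do.
[15, 4] → 15+4 = 19 → Group A.
[5, 1] → 5+1 = 6 → Group B.
[11, 11] → 11+11 = 22 → Group B.

Group A, Group B, Group B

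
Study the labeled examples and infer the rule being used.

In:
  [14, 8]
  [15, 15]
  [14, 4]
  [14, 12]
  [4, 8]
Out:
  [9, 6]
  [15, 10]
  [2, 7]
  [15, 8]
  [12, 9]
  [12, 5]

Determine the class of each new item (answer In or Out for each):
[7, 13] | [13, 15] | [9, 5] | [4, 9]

In, In, In, Out

A rule that fits every label: sum is even — true of each 'In' example, false of each 'Out' one.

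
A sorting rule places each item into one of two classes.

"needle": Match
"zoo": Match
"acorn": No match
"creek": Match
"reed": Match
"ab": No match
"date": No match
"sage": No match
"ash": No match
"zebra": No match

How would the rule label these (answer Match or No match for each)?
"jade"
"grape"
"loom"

No match, No match, Match

The rule appears to be: has a double letter.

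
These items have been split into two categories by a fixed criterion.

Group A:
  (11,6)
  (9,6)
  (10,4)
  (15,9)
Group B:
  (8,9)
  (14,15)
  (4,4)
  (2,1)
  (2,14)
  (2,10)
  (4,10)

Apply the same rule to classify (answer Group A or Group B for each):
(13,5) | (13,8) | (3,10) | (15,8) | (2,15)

Group A, Group A, Group B, Group A, Group B

'Group A' ⟺ first > second AND sum ≥ 8.
(13,5): 13 > 5, 13+5 = 18 — checks out, so Group A.
(13,8): 13 > 8, 13+8 = 21 — checks out, so Group A.
(3,10): 3 < 10, 3+10 = 13 — fails this test, so Group B.
(15,8): 15 > 8, 15+8 = 23 — checks out, so Group A.
(2,15): 2 < 15, 2+15 = 17 — fails this test, so Group B.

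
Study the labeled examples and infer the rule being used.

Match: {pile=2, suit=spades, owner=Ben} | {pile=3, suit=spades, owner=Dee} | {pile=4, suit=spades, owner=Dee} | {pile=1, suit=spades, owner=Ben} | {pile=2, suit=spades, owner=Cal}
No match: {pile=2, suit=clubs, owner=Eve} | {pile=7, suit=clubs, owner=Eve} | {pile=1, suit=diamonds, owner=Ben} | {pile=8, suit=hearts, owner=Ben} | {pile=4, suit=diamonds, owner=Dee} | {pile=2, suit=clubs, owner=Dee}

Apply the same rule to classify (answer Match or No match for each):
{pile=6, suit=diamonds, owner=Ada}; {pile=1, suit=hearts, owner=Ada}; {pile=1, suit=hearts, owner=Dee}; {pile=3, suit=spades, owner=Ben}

Every 'Match' example satisfies: suit is spades. None of the 'No match' examples do.
{pile=6, suit=diamonds, owner=Ada}: No match (suit is diamonds).
{pile=1, suit=hearts, owner=Ada}: No match (suit is hearts).
{pile=1, suit=hearts, owner=Dee}: No match (suit is hearts).
{pile=3, suit=spades, owner=Ben}: Match (suit is spades).

No match, No match, No match, Match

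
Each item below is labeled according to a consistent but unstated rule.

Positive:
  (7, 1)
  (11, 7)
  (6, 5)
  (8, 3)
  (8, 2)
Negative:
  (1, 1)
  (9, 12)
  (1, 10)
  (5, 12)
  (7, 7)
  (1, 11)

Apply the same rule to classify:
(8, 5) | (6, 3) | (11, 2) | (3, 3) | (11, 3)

Positive, Positive, Positive, Negative, Positive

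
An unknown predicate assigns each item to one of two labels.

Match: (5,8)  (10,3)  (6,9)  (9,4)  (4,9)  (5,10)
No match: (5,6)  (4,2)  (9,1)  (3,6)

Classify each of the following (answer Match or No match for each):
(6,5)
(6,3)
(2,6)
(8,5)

No match, No match, No match, Match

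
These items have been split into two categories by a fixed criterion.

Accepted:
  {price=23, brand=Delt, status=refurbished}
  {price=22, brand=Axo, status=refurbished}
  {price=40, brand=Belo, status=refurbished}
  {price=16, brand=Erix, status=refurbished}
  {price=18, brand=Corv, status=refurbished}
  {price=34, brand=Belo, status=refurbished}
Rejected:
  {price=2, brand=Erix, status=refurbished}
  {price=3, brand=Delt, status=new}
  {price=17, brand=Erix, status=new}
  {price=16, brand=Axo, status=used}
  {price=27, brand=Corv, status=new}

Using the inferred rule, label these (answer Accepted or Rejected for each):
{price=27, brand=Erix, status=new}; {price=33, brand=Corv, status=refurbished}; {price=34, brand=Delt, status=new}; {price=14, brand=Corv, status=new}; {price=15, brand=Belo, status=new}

The classifier is using: status is refurbished AND price ≥ 3.
Rejected: {price=27, brand=Erix, status=new}, since status is new, price = 27. Accepted: {price=33, brand=Corv, status=refurbished}, since status is refurbished, price = 33. Rejected: {price=34, brand=Delt, status=new}, since status is new, price = 34. Rejected: {price=14, brand=Corv, status=new}, since status is new, price = 14. Rejected: {price=15, brand=Belo, status=new}, since status is new, price = 15.

Rejected, Accepted, Rejected, Rejected, Rejected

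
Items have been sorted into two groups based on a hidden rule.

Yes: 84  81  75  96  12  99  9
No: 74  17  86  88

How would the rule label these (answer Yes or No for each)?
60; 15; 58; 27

Yes, Yes, No, Yes

Every 'Yes' example satisfies: multiple of 3. None of the 'No' examples do.
60 — 60 = 3·20, hence Yes.
15 — 15 = 3·5, hence Yes.
58 — 58 = 3·19 + 1, hence No.
27 — 27 = 3·9, hence Yes.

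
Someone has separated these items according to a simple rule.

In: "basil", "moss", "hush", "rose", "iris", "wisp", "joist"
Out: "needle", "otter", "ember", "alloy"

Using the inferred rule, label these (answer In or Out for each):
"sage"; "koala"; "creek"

In, Out, Out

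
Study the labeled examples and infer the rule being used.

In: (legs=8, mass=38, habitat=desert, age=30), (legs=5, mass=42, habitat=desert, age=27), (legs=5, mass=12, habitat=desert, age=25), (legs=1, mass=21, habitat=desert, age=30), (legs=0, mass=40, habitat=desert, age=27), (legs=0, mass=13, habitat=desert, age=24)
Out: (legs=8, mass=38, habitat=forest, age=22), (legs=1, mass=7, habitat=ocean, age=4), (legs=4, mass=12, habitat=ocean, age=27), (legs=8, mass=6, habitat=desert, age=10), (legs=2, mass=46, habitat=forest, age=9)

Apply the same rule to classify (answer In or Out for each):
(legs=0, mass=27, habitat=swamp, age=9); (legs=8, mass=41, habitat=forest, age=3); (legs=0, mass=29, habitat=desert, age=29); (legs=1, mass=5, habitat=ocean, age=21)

'In' ⟺ habitat is desert AND age ≥ 22.
(legs=0, mass=27, habitat=swamp, age=9): Out (habitat is swamp, age = 9). (legs=8, mass=41, habitat=forest, age=3): Out (habitat is forest, age = 3). (legs=0, mass=29, habitat=desert, age=29): In (habitat is desert, age = 29). (legs=1, mass=5, habitat=ocean, age=21): Out (habitat is ocean, age = 21).

Out, Out, In, Out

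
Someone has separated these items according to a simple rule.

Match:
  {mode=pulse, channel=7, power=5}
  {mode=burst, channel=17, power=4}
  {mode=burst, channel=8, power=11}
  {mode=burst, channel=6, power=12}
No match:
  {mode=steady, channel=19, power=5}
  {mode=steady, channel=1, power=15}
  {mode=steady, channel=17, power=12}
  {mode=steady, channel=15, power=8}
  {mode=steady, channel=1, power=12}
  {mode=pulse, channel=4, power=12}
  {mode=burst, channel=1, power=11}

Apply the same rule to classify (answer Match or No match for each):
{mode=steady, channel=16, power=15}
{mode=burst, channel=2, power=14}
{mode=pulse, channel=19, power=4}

'Match' ⟺ mode is not steady AND channel ≥ 6.
{mode=steady, channel=16, power=15}: mode is steady, channel = 16 — fails the rule, so No match. {mode=burst, channel=2, power=14}: mode is burst, channel = 2 — fails the rule, so No match. {mode=pulse, channel=19, power=4}: mode is pulse, channel = 19 — matches, so Match.

No match, No match, Match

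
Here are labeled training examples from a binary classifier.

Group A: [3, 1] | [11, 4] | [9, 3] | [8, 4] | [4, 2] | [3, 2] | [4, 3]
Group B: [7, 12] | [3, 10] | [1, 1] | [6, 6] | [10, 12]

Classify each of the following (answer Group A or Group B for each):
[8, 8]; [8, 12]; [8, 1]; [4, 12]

All 'Group A' examples share one property — first > second — and every 'Group B' example lacks it.
Group B: [8, 8], since 8 = 8.
Group B: [8, 12], since 8 < 12.
Group A: [8, 1], since 8 > 1.
Group B: [4, 12], since 4 < 12.

Group B, Group B, Group A, Group B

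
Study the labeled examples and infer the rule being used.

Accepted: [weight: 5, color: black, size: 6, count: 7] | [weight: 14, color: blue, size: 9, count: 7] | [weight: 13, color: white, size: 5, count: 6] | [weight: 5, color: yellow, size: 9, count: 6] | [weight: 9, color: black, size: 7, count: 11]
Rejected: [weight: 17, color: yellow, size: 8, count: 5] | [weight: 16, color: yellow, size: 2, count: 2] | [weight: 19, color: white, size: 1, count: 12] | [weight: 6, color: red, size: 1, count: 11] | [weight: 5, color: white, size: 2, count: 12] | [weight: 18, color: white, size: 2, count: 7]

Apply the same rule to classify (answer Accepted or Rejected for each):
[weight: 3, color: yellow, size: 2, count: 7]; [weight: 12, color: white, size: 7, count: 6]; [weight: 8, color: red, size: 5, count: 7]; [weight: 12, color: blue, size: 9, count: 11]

Rejected, Accepted, Accepted, Accepted

The distinguishing property — count ≥ 6 AND size ≥ 5 — holds for all the 'Accepted' cases and none of the 'Rejected' cases.
Rejected: [weight: 3, color: yellow, size: 2, count: 7], since count = 7, size = 2. Accepted: [weight: 12, color: white, size: 7, count: 6], since count = 6, size = 7. Accepted: [weight: 8, color: red, size: 5, count: 7], since count = 7, size = 5. Accepted: [weight: 12, color: blue, size: 9, count: 11], since count = 11, size = 9.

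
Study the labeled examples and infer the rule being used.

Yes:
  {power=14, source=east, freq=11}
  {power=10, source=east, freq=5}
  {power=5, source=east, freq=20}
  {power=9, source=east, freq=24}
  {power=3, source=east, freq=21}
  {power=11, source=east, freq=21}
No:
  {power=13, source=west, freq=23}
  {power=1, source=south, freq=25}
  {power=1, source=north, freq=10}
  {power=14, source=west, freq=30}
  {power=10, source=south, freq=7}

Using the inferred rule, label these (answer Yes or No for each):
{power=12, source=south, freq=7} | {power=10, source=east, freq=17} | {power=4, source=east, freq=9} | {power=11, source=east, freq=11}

The distinguishing property — source is east — holds for all the 'Yes' cases and none of the 'No' cases.
{power=12, source=south, freq=7} → source is south → No. {power=10, source=east, freq=17} → source is east → Yes. {power=4, source=east, freq=9} → source is east → Yes. {power=11, source=east, freq=11} → source is east → Yes.

No, Yes, Yes, Yes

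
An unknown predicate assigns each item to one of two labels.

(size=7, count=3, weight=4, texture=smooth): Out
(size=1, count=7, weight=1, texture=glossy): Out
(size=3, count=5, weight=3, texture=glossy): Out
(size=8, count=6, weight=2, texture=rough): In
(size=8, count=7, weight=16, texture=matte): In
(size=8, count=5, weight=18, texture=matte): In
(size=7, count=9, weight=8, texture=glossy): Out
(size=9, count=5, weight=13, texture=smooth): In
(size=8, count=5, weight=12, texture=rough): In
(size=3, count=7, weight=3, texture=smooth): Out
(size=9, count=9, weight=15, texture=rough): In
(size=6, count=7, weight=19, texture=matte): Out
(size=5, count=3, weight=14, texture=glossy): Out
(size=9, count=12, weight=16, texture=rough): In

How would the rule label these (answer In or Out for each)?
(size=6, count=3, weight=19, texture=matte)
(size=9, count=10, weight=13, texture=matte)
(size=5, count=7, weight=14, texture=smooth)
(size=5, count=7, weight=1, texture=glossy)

The simplest hypothesis consistent with all the labels is: size ≥ 8.
Out: (size=6, count=3, weight=19, texture=matte), since size = 6.
In: (size=9, count=10, weight=13, texture=matte), since size = 9.
Out: (size=5, count=7, weight=14, texture=smooth), since size = 5.
Out: (size=5, count=7, weight=1, texture=glossy), since size = 5.

Out, In, Out, Out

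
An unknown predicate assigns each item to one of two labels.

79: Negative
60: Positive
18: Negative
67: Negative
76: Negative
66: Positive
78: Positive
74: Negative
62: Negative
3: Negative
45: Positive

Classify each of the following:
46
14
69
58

Negative, Negative, Positive, Negative

All 'Positive' examples share one property — multiple of 3 AND at least 45 — and every 'Negative' example lacks it.
46 — 46 = 3·15 + 1, 46 ≥ 45, hence Negative. 14 — 14 = 3·4 + 2, 14 < 45, hence Negative. 69 — 69 = 3·23, 69 ≥ 45, hence Positive. 58 — 58 = 3·19 + 1, 58 ≥ 45, hence Negative.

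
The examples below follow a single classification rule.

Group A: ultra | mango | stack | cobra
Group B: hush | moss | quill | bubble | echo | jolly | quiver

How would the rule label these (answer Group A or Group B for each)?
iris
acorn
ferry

Group B, Group A, Group B

Looking at the examples, the only property every 'Group A' case has and every 'Group B' case lacks is: contains 'a'.
Group B: iris, since no 'a'. Group A: acorn, since has 'a'. Group B: ferry, since no 'a'.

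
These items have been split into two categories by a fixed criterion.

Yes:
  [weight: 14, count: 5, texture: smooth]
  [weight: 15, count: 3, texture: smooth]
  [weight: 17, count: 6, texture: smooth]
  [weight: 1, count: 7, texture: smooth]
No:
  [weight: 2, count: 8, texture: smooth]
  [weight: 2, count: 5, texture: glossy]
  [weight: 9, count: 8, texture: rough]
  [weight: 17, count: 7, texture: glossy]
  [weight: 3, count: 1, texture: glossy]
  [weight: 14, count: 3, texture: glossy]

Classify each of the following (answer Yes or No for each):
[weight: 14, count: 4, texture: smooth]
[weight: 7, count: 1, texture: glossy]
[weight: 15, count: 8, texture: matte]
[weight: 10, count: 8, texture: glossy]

Every 'Yes' example satisfies: texture is smooth AND count ≤ 7. None of the 'No' examples do.
Yes: [weight: 14, count: 4, texture: smooth], since texture is smooth, count = 4. No: [weight: 7, count: 1, texture: glossy], since texture is glossy, count = 1. No: [weight: 15, count: 8, texture: matte], since texture is matte, count = 8. No: [weight: 10, count: 8, texture: glossy], since texture is glossy, count = 8.

Yes, No, No, No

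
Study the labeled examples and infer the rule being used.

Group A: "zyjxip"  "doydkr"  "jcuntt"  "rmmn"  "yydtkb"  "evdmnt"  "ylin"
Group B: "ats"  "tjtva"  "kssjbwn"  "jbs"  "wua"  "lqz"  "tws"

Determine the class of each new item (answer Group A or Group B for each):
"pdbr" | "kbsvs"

Group A, Group B

Looking at the examples, the only property every 'Group A' case has and every 'Group B' case lacks is: even length.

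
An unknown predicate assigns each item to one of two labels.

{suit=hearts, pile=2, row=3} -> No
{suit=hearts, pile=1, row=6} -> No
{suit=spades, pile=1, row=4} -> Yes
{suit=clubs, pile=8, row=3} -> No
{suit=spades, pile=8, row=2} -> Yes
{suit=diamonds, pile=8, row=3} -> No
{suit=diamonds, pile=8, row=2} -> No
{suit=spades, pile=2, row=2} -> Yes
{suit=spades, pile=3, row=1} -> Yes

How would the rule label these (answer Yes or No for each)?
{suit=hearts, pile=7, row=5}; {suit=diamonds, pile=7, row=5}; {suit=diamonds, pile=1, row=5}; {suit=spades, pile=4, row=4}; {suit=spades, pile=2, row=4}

'Yes' ⟺ suit is spades.
{suit=hearts, pile=7, row=5}: suit is hearts — lacks this property, so No.
{suit=diamonds, pile=7, row=5}: suit is diamonds — lacks this property, so No.
{suit=diamonds, pile=1, row=5}: suit is diamonds — lacks this property, so No.
{suit=spades, pile=4, row=4}: suit is spades — fits, so Yes.
{suit=spades, pile=2, row=4}: suit is spades — fits, so Yes.

No, No, No, Yes, Yes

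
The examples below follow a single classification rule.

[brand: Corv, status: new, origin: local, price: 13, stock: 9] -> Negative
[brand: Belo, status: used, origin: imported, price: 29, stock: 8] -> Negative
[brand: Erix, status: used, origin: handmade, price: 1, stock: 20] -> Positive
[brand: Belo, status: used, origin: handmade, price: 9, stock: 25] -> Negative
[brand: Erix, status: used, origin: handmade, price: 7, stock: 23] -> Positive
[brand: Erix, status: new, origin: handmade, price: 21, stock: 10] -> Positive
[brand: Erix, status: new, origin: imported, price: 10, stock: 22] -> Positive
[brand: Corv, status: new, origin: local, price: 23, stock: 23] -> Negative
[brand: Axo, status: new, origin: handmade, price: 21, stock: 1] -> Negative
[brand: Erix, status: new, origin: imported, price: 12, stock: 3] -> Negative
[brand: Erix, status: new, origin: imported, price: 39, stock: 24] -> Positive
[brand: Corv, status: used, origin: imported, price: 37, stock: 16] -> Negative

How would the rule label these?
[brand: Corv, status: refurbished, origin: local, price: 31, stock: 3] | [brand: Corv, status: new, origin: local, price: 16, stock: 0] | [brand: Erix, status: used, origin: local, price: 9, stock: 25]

All 'Positive' examples share one property — brand is Erix AND stock ≥ 8 — and every 'Negative' example lacks it.
[brand: Corv, status: refurbished, origin: local, price: 31, stock: 3] → brand is Corv, stock = 3 → Negative.
[brand: Corv, status: new, origin: local, price: 16, stock: 0] → brand is Corv, stock = 0 → Negative.
[brand: Erix, status: used, origin: local, price: 9, stock: 25] → brand is Erix, stock = 25 → Positive.

Negative, Negative, Positive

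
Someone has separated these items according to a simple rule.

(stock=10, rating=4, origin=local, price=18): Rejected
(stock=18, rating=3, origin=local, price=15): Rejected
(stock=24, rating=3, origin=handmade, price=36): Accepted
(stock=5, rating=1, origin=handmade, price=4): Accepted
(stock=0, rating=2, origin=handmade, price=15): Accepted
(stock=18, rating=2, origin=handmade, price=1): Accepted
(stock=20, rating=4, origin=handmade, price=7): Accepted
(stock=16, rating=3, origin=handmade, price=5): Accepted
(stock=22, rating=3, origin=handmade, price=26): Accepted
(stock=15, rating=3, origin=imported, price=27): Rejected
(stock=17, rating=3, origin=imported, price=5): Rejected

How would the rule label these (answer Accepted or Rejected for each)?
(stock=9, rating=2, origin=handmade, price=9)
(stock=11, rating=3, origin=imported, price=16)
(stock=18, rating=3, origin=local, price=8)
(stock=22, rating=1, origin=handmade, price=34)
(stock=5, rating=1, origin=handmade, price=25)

Accepted, Rejected, Rejected, Accepted, Accepted

The simplest hypothesis consistent with all the labels is: origin is handmade.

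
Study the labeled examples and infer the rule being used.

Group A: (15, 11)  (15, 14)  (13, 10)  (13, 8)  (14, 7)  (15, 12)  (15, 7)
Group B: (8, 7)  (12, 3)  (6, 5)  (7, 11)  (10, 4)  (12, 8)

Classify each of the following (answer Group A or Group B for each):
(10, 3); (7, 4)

Group B, Group B

The distinguishing property — sum ≥ 21 — holds for all the 'Group A' cases and none of the 'Group B' cases.
Group B: (10, 3), since 10+3 = 13. Group B: (7, 4), since 7+4 = 11.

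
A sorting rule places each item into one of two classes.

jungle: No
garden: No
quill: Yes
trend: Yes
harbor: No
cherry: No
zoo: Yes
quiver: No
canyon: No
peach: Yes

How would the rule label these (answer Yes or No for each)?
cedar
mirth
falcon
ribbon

'Yes' ⟺ odd length.
cedar: length 5 — passes, so Yes. mirth: length 5 — passes, so Yes. falcon: length 6 — doesn't match, so No. ribbon: length 6 — doesn't match, so No.

Yes, Yes, No, No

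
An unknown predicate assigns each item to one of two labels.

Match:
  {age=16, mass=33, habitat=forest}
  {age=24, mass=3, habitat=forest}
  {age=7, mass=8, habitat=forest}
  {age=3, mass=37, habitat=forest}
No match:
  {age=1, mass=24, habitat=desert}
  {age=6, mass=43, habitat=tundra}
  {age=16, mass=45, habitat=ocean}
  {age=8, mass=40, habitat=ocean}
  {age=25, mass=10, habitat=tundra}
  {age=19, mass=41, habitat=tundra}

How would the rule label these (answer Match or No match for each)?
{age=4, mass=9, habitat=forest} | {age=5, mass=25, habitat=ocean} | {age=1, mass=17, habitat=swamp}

Match, No match, No match

The distinguishing property — habitat is forest — holds for all the 'Match' cases and none of the 'No match' cases.
{age=4, mass=9, habitat=forest} — habitat is forest, hence Match. {age=5, mass=25, habitat=ocean} — habitat is ocean, hence No match. {age=1, mass=17, habitat=swamp} — habitat is swamp, hence No match.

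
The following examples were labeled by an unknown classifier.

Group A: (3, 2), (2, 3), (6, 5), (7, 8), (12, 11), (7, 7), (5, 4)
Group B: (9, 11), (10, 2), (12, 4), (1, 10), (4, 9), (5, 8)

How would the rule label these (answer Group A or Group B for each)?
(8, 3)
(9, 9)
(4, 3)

Group B, Group A, Group A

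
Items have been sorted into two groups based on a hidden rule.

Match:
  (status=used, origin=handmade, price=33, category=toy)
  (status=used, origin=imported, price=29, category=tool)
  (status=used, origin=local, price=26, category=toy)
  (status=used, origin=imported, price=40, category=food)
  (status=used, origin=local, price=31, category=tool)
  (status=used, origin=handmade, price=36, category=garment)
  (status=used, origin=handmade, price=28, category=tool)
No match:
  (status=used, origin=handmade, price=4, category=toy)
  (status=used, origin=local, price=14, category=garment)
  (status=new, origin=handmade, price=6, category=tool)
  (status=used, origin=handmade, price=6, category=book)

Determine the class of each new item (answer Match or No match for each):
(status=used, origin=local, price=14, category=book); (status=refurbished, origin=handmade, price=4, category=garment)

The rule appears to be: price ≥ 26.

No match, No match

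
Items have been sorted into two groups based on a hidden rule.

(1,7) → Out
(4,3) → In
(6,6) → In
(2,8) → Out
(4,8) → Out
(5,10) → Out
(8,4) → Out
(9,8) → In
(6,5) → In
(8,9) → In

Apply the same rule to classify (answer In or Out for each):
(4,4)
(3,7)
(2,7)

In, Out, Out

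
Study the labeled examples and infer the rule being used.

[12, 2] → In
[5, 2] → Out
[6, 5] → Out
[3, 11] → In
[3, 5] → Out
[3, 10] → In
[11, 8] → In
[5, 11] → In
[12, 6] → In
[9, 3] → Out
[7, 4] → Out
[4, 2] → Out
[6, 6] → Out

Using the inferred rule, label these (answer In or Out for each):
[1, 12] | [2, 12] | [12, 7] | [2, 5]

In, In, In, Out

The simplest hypothesis consistent with all the labels is: sum ≥ 13.
[1, 12]: In (1+12 = 13).
[2, 12]: In (2+12 = 14).
[12, 7]: In (12+7 = 19).
[2, 5]: Out (2+5 = 7).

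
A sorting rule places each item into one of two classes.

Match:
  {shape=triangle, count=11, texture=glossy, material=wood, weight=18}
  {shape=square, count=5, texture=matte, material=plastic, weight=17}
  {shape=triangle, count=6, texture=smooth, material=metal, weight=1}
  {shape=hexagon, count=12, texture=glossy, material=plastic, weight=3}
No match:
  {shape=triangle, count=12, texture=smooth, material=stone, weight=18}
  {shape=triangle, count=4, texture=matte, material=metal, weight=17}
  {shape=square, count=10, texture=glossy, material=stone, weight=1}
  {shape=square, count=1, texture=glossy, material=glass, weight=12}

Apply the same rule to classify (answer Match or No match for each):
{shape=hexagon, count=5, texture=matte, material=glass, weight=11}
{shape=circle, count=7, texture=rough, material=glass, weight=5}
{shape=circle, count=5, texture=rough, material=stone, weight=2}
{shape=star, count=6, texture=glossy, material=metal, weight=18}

One predicate separates the groups cleanly: material is not stone AND count ≥ 5.
{shape=hexagon, count=5, texture=matte, material=glass, weight=11}: Match (material is glass, count = 5).
{shape=circle, count=7, texture=rough, material=glass, weight=5}: Match (material is glass, count = 7).
{shape=circle, count=5, texture=rough, material=stone, weight=2}: No match (material is stone, count = 5).
{shape=star, count=6, texture=glossy, material=metal, weight=18}: Match (material is metal, count = 6).

Match, Match, No match, Match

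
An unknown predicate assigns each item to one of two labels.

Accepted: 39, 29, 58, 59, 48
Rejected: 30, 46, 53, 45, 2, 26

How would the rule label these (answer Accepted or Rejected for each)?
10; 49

The pattern is that an item is 'Accepted' exactly when: digit sum ≥ 11.
10 — digit sum 1+0 = 1, hence Rejected.
49 — digit sum 4+9 = 13, hence Accepted.

Rejected, Accepted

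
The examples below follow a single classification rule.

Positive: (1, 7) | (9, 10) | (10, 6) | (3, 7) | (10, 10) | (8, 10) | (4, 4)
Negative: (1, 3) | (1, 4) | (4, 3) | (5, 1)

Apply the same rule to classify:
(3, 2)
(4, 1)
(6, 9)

The pattern is that an item is 'Positive' exactly when: sum ≥ 8.
(3, 2): 3+2 = 5, does not fit → Negative. (4, 1): 4+1 = 5, does not fit → Negative. (6, 9): 6+9 = 15, qualifies → Positive.

Negative, Negative, Positive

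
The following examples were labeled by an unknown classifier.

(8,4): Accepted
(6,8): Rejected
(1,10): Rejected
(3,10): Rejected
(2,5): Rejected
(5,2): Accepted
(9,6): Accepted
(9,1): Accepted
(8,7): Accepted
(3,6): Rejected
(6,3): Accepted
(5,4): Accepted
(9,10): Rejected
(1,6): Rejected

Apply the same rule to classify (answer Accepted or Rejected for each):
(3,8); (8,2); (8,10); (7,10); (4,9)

Rejected, Accepted, Rejected, Rejected, Rejected

A rule that fits every label: first > second — true of each 'Accepted' example, false of each 'Rejected' one.
(3,8): 3 < 8, doesn't match → Rejected. (8,2): 8 > 2, has this property → Accepted. (8,10): 8 < 10, doesn't match → Rejected. (7,10): 7 < 10, doesn't match → Rejected. (4,9): 4 < 9, doesn't match → Rejected.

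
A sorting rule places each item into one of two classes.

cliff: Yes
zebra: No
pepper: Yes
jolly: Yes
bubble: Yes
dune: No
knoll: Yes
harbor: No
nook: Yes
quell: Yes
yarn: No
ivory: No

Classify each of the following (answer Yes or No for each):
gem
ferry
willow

The distinguishing property — has a double letter — holds for all the 'Yes' cases and none of the 'No' cases.
gem: No (no doubled letter).
ferry: Yes ('rr' doubled).
willow: Yes ('ll' doubled).

No, Yes, Yes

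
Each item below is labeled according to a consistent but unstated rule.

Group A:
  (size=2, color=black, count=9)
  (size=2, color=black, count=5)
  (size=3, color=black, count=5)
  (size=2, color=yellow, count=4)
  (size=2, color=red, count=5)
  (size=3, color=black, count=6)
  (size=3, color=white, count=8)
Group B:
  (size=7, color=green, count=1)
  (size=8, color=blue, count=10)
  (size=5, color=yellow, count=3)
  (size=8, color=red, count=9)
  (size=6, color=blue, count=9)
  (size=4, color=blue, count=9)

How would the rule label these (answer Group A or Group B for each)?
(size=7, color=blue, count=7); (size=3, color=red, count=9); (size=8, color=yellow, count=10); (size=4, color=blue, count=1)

Group B, Group A, Group B, Group B

'Group A' ⟺ size ≤ 3.
Group B: (size=7, color=blue, count=7), since size = 7. Group A: (size=3, color=red, count=9), since size = 3. Group B: (size=8, color=yellow, count=10), since size = 8. Group B: (size=4, color=blue, count=1), since size = 4.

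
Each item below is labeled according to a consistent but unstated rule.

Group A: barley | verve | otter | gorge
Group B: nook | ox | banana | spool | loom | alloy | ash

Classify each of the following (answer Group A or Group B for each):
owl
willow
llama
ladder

The rule appears to be: contains 'e'.
owl — no 'e', hence Group B. willow — no 'e', hence Group B. llama — no 'e', hence Group B. ladder — has 'e', hence Group A.

Group B, Group B, Group B, Group A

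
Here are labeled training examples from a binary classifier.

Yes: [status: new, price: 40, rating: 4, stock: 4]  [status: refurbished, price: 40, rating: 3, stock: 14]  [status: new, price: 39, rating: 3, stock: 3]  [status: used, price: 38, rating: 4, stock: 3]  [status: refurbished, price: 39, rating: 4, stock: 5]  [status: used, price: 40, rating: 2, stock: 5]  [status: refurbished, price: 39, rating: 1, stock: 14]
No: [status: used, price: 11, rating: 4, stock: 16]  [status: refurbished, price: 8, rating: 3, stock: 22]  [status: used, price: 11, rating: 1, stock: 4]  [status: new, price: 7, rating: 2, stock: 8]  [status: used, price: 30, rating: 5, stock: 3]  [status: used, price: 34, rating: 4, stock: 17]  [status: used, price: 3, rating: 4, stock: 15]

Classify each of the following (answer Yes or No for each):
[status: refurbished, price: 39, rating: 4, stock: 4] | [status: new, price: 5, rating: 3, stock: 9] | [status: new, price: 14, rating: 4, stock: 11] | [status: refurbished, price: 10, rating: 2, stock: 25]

The pattern is that an item is 'Yes' exactly when: price ≥ 38.
[status: refurbished, price: 39, rating: 4, stock: 4]: price = 39 — checks out, so Yes. [status: new, price: 5, rating: 3, stock: 9]: price = 5 — doesn't qualify, so No. [status: new, price: 14, rating: 4, stock: 11]: price = 14 — doesn't qualify, so No. [status: refurbished, price: 10, rating: 2, stock: 25]: price = 10 — doesn't qualify, so No.

Yes, No, No, No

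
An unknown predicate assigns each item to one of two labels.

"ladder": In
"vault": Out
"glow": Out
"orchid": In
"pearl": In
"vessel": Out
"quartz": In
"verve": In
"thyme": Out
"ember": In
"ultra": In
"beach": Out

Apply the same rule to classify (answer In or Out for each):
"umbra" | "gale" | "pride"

In, Out, In

The simplest hypothesis consistent with all the labels is: contains 'r'.
"umbra": has 'r' — fits, so In. "gale": no 'r' — fails this test, so Out. "pride": has 'r' — fits, so In.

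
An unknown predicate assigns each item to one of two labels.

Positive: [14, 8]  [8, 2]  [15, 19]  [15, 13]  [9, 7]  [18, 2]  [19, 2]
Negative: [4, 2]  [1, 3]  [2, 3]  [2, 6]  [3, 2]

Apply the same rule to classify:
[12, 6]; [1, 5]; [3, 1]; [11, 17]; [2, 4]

The distinguishing property — sum ≥ 10 — holds for all the 'Positive' cases and none of the 'Negative' cases.
[12, 6] — 12+6 = 18, hence Positive. [1, 5] — 1+5 = 6, hence Negative. [3, 1] — 3+1 = 4, hence Negative. [11, 17] — 11+17 = 28, hence Positive. [2, 4] — 2+4 = 6, hence Negative.

Positive, Negative, Negative, Positive, Negative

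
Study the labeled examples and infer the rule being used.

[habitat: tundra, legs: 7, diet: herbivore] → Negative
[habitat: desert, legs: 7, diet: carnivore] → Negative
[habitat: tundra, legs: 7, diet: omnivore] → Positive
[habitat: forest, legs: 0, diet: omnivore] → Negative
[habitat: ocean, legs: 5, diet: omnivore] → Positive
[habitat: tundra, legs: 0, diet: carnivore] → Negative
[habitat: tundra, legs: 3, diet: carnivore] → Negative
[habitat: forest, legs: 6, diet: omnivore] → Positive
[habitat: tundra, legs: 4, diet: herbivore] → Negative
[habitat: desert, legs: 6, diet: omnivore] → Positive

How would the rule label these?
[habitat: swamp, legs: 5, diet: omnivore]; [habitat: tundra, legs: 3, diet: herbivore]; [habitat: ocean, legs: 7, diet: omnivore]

The pattern is that an item is 'Positive' exactly when: diet is omnivore AND legs ≥ 3.
[habitat: swamp, legs: 5, diet: omnivore]: Positive (diet is omnivore, legs = 5).
[habitat: tundra, legs: 3, diet: herbivore]: Negative (diet is herbivore, legs = 3).
[habitat: ocean, legs: 7, diet: omnivore]: Positive (diet is omnivore, legs = 7).

Positive, Negative, Positive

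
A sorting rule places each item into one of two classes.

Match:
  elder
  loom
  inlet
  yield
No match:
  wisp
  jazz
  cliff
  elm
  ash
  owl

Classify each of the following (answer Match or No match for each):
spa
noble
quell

No match, Match, Match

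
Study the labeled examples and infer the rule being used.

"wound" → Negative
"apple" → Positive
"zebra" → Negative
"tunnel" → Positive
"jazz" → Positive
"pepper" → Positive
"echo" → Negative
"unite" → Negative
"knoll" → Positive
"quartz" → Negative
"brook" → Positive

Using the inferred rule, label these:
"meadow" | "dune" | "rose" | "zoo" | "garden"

Negative, Negative, Negative, Positive, Negative

The common property of the 'Positive' items is: has a double letter. No 'Negative' item has it.
"meadow" — no doubled letter, hence Negative. "dune" — no doubled letter, hence Negative. "rose" — no doubled letter, hence Negative. "zoo" — 'oo' doubled, hence Positive. "garden" — no doubled letter, hence Negative.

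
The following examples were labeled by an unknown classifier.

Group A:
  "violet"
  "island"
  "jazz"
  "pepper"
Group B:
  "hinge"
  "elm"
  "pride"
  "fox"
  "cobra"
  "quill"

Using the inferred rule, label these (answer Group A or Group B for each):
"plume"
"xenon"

Group B, Group B

'Group A' ⟺ even length.
Group B: "plume", since length 5. Group B: "xenon", since length 5.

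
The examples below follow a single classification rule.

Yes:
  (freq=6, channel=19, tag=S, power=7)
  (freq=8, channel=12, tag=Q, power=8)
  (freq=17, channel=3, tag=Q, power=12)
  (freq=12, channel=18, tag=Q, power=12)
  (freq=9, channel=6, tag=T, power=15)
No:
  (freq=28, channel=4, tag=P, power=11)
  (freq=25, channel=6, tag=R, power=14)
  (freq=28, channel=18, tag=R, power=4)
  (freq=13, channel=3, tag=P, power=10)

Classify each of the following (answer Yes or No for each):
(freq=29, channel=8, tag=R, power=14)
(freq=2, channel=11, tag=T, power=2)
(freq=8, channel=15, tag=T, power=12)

No, Yes, Yes

The distinguishing property — tag is Q OR freq ≤ 9 — holds for all the 'Yes' cases and none of the 'No' cases.
(freq=29, channel=8, tag=R, power=14): tag is R, freq = 29, does not satisfy this → No. (freq=2, channel=11, tag=T, power=2): tag is T, freq = 2, has this property → Yes. (freq=8, channel=15, tag=T, power=12): tag is T, freq = 8, has this property → Yes.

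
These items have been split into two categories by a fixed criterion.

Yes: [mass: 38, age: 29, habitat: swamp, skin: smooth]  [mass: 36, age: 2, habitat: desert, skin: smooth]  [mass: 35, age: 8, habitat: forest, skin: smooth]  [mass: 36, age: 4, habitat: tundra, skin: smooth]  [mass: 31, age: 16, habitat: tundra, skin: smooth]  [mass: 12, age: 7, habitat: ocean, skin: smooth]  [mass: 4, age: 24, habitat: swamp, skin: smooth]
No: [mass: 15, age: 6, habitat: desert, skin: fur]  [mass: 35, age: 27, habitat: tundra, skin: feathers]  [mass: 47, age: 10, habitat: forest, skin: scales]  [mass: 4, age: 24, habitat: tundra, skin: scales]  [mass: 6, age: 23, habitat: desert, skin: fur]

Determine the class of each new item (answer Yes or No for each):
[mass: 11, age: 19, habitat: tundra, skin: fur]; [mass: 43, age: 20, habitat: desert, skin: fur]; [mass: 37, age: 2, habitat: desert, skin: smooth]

Comparing the two groups points to one rule — skin is smooth.

No, No, Yes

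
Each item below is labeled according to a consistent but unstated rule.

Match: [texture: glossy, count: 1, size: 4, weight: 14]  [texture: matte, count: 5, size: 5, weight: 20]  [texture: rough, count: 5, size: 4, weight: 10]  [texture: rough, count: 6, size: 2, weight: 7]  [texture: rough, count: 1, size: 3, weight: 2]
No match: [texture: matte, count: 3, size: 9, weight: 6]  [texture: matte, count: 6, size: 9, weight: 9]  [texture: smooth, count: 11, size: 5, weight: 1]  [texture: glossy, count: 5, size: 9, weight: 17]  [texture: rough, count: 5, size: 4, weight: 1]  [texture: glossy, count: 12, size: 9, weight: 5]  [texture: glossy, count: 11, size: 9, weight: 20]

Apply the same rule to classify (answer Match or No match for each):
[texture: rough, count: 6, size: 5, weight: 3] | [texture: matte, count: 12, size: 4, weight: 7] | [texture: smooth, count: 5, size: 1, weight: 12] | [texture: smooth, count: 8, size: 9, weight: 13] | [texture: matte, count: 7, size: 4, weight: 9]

The pattern is that an item is 'Match' exactly when: size ≤ 5 AND weight ≥ 2.
[texture: rough, count: 6, size: 5, weight: 3] → size = 5, weight = 3 → Match.
[texture: matte, count: 12, size: 4, weight: 7] → size = 4, weight = 7 → Match.
[texture: smooth, count: 5, size: 1, weight: 12] → size = 1, weight = 12 → Match.
[texture: smooth, count: 8, size: 9, weight: 13] → size = 9, weight = 13 → No match.
[texture: matte, count: 7, size: 4, weight: 9] → size = 4, weight = 9 → Match.

Match, Match, Match, No match, Match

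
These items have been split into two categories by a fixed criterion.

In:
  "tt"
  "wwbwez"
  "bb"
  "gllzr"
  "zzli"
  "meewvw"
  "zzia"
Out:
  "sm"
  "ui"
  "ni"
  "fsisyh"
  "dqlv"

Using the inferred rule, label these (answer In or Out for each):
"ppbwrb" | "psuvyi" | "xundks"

The classifier is using: has a double letter.

In, Out, Out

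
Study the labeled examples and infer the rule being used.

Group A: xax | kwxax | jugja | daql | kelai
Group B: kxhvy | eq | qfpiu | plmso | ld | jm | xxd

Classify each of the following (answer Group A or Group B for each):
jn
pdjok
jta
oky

Group B, Group B, Group A, Group B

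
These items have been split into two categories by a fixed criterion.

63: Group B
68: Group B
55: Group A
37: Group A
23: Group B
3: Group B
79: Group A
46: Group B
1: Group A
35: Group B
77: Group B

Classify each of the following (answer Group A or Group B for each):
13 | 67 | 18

The distinguishing property — ≡ 1 (mod 6) — holds for all the 'Group A' cases and none of the 'Group B' cases.
13 — 13 mod 6 = 1, hence Group A.
67 — 67 mod 6 = 1, hence Group A.
18 — 18 mod 6 = 0, hence Group B.

Group A, Group A, Group B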